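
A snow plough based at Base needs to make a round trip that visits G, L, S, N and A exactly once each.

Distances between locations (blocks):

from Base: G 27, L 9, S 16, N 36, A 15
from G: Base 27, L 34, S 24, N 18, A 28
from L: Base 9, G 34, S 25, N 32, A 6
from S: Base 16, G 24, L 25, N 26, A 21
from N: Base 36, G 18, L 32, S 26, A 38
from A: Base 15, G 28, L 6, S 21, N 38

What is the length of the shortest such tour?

Shortest round trip = 103 blocks.

With 5 stops there are 5!/2 = 60 distinct round trips (a route and its reverse cost the same).
Base→G→L→S→N→A→Base: 27+34+25+26+38+15 = 165
Base→G→L→S→A→N→Base: 27+34+25+21+38+36 = 181
Base→G→L→N→S→A→Base: 27+34+32+26+21+15 = 155
Base→G→L→N→A→S→Base: 27+34+32+38+21+16 = 168
Base→G→L→A→S→N→Base: 27+34+6+21+26+36 = 150
Base→G→L→A→N→S→Base: 27+34+6+38+26+16 = 147
Base→G→S→L→N→A→Base: 27+24+25+32+38+15 = 161
Base→G→S→L→A→N→Base: 27+24+25+6+38+36 = 156
Base→G→S→N→L→A→Base: 27+24+26+32+6+15 = 130
Base→G→S→N→A→L→Base: 27+24+26+38+6+9 = 130
Base→G→S→A→L→N→Base: 27+24+21+6+32+36 = 146
Base→G→S→A→N→L→Base: 27+24+21+38+32+9 = 151
Base→G→N→L→S→A→Base: 27+18+32+25+21+15 = 138
Base→G→N→L→A→S→Base: 27+18+32+6+21+16 = 120
… (46 more)
Base→L→A→G→N→S→Base: 9+6+28+18+26+16 = 103  ← best
The minimum is 103.
One optimal route: Base → L → A → G → N → S → Base (or its reverse).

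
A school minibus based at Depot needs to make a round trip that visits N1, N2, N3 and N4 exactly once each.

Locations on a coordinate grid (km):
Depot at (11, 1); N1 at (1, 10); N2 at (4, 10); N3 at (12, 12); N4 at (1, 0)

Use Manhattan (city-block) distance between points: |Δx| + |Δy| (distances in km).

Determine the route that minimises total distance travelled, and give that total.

Shortest round trip = 46 km.

There are 12 distinct closed tours to check (reversals are equivalent).
Depot - N1 - N2 - N3 - N4 - Depot: 19+3+10+23+11 = 66
Depot - N1 - N2 - N4 - N3 - Depot: 19+3+13+23+12 = 70
Depot - N1 - N3 - N2 - N4 - Depot: 19+13+10+13+11 = 66
Depot - N1 - N3 - N4 - N2 - Depot: 19+13+23+13+16 = 84
Depot - N1 - N4 - N2 - N3 - Depot: 19+10+13+10+12 = 64
Depot - N1 - N4 - N3 - N2 - Depot: 19+10+23+10+16 = 78
Depot - N2 - N1 - N3 - N4 - Depot: 16+3+13+23+11 = 66
Depot - N2 - N1 - N4 - N3 - Depot: 16+3+10+23+12 = 64
Depot - N2 - N3 - N1 - N4 - Depot: 16+10+13+10+11 = 60
Depot - N2 - N4 - N1 - N3 - Depot: 16+13+10+13+12 = 64
Depot - N3 - N1 - N2 - N4 - Depot: 12+13+3+13+11 = 52
Depot - N3 - N2 - N1 - N4 - Depot: 12+10+3+10+11 = 46
The minimum is 46.
One optimal route: Depot → N3 → N2 → N1 → N4 → Depot (or its reverse).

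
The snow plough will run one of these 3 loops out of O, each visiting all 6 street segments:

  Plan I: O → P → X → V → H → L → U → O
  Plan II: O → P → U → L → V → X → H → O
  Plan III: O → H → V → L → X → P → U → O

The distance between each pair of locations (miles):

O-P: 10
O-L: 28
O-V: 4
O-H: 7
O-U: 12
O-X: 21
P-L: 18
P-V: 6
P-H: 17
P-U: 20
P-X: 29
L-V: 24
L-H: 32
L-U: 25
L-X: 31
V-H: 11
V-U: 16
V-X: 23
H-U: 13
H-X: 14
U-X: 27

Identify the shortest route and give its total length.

Shortest is Plan II, total 123 miles.

Plan I: 10 + 29 + 23 + 11 + 32 + 25 + 12 = 142
Plan II: 10 + 20 + 25 + 24 + 23 + 14 + 7 = 123
Plan III: 7 + 11 + 24 + 31 + 29 + 20 + 12 = 134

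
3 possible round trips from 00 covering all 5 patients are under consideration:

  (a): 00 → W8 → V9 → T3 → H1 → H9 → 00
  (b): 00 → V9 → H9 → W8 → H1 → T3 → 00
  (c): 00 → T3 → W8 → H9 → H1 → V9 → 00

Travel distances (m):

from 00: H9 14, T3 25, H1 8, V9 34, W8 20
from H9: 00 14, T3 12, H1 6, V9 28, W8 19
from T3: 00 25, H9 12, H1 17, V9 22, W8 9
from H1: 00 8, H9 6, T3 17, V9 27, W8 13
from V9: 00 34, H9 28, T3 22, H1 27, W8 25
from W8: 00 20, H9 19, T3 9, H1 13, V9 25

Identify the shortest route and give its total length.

(a): 20 + 25 + 22 + 17 + 6 + 14 = 104
(b): 34 + 28 + 19 + 13 + 17 + 25 = 136
(c): 25 + 9 + 19 + 6 + 27 + 34 = 120

Shortest is (a), total 104 m.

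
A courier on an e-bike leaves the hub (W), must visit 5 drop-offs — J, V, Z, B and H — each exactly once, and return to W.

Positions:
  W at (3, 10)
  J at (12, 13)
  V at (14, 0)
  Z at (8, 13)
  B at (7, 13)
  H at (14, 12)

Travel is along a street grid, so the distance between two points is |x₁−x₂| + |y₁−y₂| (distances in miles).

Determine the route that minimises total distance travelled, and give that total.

Shortest round trip = 48 miles.

W→J→V→Z→B→H→W: 12+15+19+1+8+13 = 68
W→J→V→Z→H→B→W: 12+15+19+7+8+7 = 68
W→J→V→B→Z→H→W: 12+15+20+1+7+13 = 68
W→J→V→B→H→Z→W: 12+15+20+8+7+8 = 70
W→J→V→H→Z→B→W: 12+15+12+7+1+7 = 54
W→J→V→H→B→Z→W: 12+15+12+8+1+8 = 56
W→J→Z→V→B→H→W: 12+4+19+20+8+13 = 76
W→J→Z→V→H→B→W: 12+4+19+12+8+7 = 62
W→J→Z→B→V→H→W: 12+4+1+20+12+13 = 62
W→J→Z→B→H→V→W: 12+4+1+8+12+21 = 58
W→J→Z→H→V→B→W: 12+4+7+12+20+7 = 62
W→J→Z→H→B→V→W: 12+4+7+8+20+21 = 72
W→J→B→V→Z→H→W: 12+5+20+19+7+13 = 76
W→J→B→V→H→Z→W: 12+5+20+12+7+8 = 64
… (46 more)
W→V→H→J→Z→B→W: 21+12+3+4+1+7 = 48  ← best
The minimum is 48.
One optimal route: W → V → H → J → Z → B → W (or its reverse).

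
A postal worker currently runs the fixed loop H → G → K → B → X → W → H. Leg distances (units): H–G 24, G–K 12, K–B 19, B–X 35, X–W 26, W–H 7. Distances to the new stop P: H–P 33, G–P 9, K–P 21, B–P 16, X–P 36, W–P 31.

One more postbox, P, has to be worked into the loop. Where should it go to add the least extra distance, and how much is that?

+17 — insert P between B and X.

Insertion cost between consecutive stops i–j is d(i,P) + d(P,j) − d(i,j):
  between H and G: 33 + 9 − 24 = 18
  between G and K: 9 + 21 − 12 = 18
  between K and B: 21 + 16 − 19 = 18
  between B and X: 16 + 36 − 35 = 17
  between X and W: 36 + 31 − 26 = 41
  between W and H: 31 + 33 − 7 = 57
Cheapest insertion is between B and X, adding 17.
New total = 123 + 17 = 140.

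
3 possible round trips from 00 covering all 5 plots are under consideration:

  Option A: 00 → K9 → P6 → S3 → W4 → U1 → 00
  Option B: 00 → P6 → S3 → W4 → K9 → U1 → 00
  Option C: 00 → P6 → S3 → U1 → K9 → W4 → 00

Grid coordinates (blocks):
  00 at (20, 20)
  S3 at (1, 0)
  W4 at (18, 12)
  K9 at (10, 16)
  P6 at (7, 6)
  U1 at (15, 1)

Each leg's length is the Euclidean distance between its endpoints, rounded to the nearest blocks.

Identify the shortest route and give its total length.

74 blocks — Option C is the shortest.

Option A: 11 + 10 + 8 + 21 + 11 + 20 = 81
Option B: 19 + 8 + 21 + 9 + 16 + 20 = 93
Option C: 19 + 8 + 14 + 16 + 9 + 8 = 74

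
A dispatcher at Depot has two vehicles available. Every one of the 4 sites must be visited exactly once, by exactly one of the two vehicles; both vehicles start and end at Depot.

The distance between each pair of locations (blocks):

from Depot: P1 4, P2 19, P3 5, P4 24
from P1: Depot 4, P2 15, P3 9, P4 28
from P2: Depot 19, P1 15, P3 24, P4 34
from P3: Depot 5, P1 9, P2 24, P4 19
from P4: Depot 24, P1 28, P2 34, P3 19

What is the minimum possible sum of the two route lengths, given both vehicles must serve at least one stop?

85 blocks — the smallest possible combined total.

Try each way of splitting the stops between the two vehicles (each non-empty) and, for each split, find the best tour for each vehicle:
  {P1} + {P2, P3, P4}: 8 + 77 = 85
  {P2} + {P1, P3, P4}: 38 + 56 = 94
  {P1, P2} + {P3, P4}: 38 + 48 = 86
  {P3} + {P1, P2, P4}: 10 + 77 = 87
  {P1, P3} + {P2, P4}: 18 + 77 = 95
  {P2, P3} + {P1, P4}: 48 + 56 = 104
  … (7 splits in total)
Best: vehicle 1 Depot → P1 → Depot = 8; vehicle 2 Depot → P2 → P4 → P3 → Depot = 77; combined 85.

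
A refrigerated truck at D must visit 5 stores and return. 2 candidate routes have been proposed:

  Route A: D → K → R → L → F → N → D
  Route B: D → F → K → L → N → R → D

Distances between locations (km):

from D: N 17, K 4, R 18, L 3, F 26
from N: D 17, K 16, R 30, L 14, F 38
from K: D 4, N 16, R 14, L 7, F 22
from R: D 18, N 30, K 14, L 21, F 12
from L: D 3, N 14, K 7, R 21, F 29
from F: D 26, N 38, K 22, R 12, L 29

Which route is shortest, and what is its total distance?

Route A: 4 + 14 + 21 + 29 + 38 + 17 = 123
Route B: 26 + 22 + 7 + 14 + 30 + 18 = 117

Shortest is Route B, total 117 km.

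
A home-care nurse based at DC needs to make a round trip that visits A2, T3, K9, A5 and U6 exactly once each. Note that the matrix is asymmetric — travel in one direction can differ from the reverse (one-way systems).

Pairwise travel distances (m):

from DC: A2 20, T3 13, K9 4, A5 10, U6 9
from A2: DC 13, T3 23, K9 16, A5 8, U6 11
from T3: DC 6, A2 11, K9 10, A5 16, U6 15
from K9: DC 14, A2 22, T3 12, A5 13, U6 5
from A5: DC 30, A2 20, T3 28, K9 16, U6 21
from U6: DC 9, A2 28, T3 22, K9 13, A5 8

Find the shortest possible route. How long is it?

DC-A2-T3-K9-A5-U6-DC: 20+23+10+13+21+9 = 96
DC-A2-T3-K9-U6-A5-DC: 20+23+10+5+8+30 = 96
DC-A2-T3-A5-K9-U6-DC: 20+23+16+16+5+9 = 89
DC-A2-T3-A5-U6-K9-DC: 20+23+16+21+13+14 = 107
DC-A2-T3-U6-K9-A5-DC: 20+23+15+13+13+30 = 114
DC-A2-T3-U6-A5-K9-DC: 20+23+15+8+16+14 = 96
DC-A2-K9-T3-A5-U6-DC: 20+16+12+16+21+9 = 94
DC-A2-K9-T3-U6-A5-DC: 20+16+12+15+8+30 = 101
DC-A2-K9-A5-T3-U6-DC: 20+16+13+28+15+9 = 101
DC-A2-K9-A5-U6-T3-DC: 20+16+13+21+22+6 = 98
DC-A2-K9-U6-T3-A5-DC: 20+16+5+22+16+30 = 109
DC-A2-K9-U6-A5-T3-DC: 20+16+5+8+28+6 = 83
DC-A2-A5-T3-K9-U6-DC: 20+8+28+10+5+9 = 80
DC-A2-A5-T3-U6-K9-DC: 20+8+28+15+13+14 = 98
… (106 more)
DC-T3-A2-A5-K9-U6-DC: 13+11+8+16+5+9 = 62  ← best
The minimum is 62.
One optimal route: DC → T3 → A2 → A5 → K9 → U6 → DC.

Shortest round trip = 62 m.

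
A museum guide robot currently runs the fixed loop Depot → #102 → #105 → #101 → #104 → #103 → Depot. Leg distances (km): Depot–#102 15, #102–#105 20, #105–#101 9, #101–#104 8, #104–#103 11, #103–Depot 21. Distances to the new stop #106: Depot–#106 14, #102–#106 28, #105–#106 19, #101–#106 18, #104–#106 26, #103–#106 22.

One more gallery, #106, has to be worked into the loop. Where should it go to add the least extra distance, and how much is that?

Insertion cost between consecutive stops i–j is d(i,#106) + d(#106,j) − d(i,j):
  between Depot and #102: 14 + 28 − 15 = 27
  between #102 and #105: 28 + 19 − 20 = 27
  between #105 and #101: 19 + 18 − 9 = 28
  between #101 and #104: 18 + 26 − 8 = 36
  between #104 and #103: 26 + 22 − 11 = 37
  between #103 and Depot: 22 + 14 − 21 = 15
Cheapest insertion is between #103 and Depot, adding 15.
New total = 84 + 15 = 99.

+15 km — insert #106 between #103 and Depot.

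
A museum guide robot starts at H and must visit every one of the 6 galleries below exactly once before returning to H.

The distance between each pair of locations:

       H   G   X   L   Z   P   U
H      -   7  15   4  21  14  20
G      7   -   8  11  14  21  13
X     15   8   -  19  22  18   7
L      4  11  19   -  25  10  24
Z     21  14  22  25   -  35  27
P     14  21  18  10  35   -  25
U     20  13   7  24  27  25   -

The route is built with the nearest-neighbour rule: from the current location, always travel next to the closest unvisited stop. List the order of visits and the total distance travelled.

Nearest-neighbour total = 87; route H → L → P → X → U → G → Z → H.

From H: distances to unvisited — L=4, G=7, P=14, X=15, U=20, Z=21. Nearest is L (4).
From L: distances to unvisited — P=10, G=11, X=19, U=24, Z=25. Nearest is P (10).
From P: distances to unvisited — X=18, G=21, U=25, Z=35. Nearest is X (18).
From X: distances to unvisited — U=7, G=8, Z=22. Nearest is U (7).
From U: distances to unvisited — G=13, Z=27. Nearest is G (13).
From G: distances to unvisited — Z=14. Nearest is Z (14).
Return Z→H: 21.
Total = 4 + 10 + 18 + 7 + 13 + 14 + 21 = 87.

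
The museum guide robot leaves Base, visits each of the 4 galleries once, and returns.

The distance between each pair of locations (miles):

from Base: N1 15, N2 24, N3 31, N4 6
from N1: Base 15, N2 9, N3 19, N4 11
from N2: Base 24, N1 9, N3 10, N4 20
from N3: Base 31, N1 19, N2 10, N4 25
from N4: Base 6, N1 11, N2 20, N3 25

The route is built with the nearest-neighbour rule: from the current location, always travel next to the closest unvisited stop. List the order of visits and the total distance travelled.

Nearest-neighbour total = 67 miles; route Base → N4 → N1 → N2 → N3 → Base.

From Base: distances to unvisited — N4=6, N1=15, N2=24, N3=31. Nearest is N4 (6).
From N4: distances to unvisited — N1=11, N2=20, N3=25. Nearest is N1 (11).
From N1: distances to unvisited — N2=9, N3=19. Nearest is N2 (9).
From N2: distances to unvisited — N3=10. Nearest is N3 (10).
Return N3→Base: 31.
Total = 6 + 11 + 9 + 10 + 31 = 67.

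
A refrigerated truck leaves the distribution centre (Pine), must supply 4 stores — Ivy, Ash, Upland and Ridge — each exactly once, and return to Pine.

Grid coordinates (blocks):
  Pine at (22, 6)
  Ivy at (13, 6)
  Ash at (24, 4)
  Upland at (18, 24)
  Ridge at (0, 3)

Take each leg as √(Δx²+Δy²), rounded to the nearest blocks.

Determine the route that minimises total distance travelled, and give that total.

Shortest round trip = 73 blocks.

With 4 stops there are 4!/2 = 12 distinct round trips (a route and its reverse cost the same).
Pine - Ivy - Ash - Upland - Ridge - Pine: 9+11+21+28+22 = 91
Pine - Ivy - Ash - Ridge - Upland - Pine: 9+11+24+28+18 = 90
Pine - Ivy - Upland - Ash - Ridge - Pine: 9+19+21+24+22 = 95
Pine - Ivy - Upland - Ridge - Ash - Pine: 9+19+28+24+3 = 83
Pine - Ivy - Ridge - Ash - Upland - Pine: 9+13+24+21+18 = 85
Pine - Ivy - Ridge - Upland - Ash - Pine: 9+13+28+21+3 = 74
Pine - Ash - Ivy - Upland - Ridge - Pine: 3+11+19+28+22 = 83
Pine - Ash - Ivy - Ridge - Upland - Pine: 3+11+13+28+18 = 73
Pine - Ash - Upland - Ivy - Ridge - Pine: 3+21+19+13+22 = 78
Pine - Ash - Ridge - Ivy - Upland - Pine: 3+24+13+19+18 = 77
Pine - Upland - Ivy - Ash - Ridge - Pine: 18+19+11+24+22 = 94
Pine - Upland - Ash - Ivy - Ridge - Pine: 18+21+11+13+22 = 85
The minimum is 73.
One optimal route: Pine → Ash → Ivy → Ridge → Upland → Pine (or its reverse).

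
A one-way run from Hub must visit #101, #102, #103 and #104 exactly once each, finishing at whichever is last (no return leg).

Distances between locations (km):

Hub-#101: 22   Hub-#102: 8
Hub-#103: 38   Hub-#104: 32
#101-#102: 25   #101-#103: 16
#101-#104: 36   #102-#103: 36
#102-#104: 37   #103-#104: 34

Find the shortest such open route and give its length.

83 km — the minimum one-way total.

There are 4! = 24 possible orderings.
Hub→#101→#102→#103→#104: 22+25+36+34 = 117
Hub→#101→#102→#104→#103: 22+25+37+34 = 118
Hub→#101→#103→#102→#104: 22+16+36+37 = 111
Hub→#101→#103→#104→#102: 22+16+34+37 = 109
Hub→#101→#104→#102→#103: 22+36+37+36 = 131
Hub→#101→#104→#103→#102: 22+36+34+36 = 128
Hub→#102→#101→#103→#104: 8+25+16+34 = 83
Hub→#102→#101→#104→#103: 8+25+36+34 = 103
Hub→#102→#103→#101→#104: 8+36+16+36 = 96
Hub→#102→#103→#104→#101: 8+36+34+36 = 114
Hub→#102→#104→#101→#103: 8+37+36+16 = 97
Hub→#102→#104→#103→#101: 8+37+34+16 = 95
Hub→#103→#101→#102→#104: 38+16+25+37 = 116
Hub→#103→#101→#104→#102: 38+16+36+37 = 127
… (10 more)
The minimum is 83.
One shortest path: Hub → #102 → #101 → #103 → #104.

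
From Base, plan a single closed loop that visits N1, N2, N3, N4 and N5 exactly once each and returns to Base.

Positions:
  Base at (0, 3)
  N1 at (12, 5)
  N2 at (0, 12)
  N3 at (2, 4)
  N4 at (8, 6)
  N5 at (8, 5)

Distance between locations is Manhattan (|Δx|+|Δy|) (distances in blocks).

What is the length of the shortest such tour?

Shortest round trip = 42 blocks.

Base-N1-N2-N3-N4-N5-Base: 14+19+10+8+1+10 = 62
Base-N1-N2-N3-N5-N4-Base: 14+19+10+7+1+11 = 62
Base-N1-N2-N4-N3-N5-Base: 14+19+14+8+7+10 = 72
Base-N1-N2-N4-N5-N3-Base: 14+19+14+1+7+3 = 58
Base-N1-N2-N5-N3-N4-Base: 14+19+15+7+8+11 = 74
Base-N1-N2-N5-N4-N3-Base: 14+19+15+1+8+3 = 60
Base-N1-N3-N2-N4-N5-Base: 14+11+10+14+1+10 = 60
Base-N1-N3-N2-N5-N4-Base: 14+11+10+15+1+11 = 62
Base-N1-N3-N4-N2-N5-Base: 14+11+8+14+15+10 = 72
Base-N1-N3-N4-N5-N2-Base: 14+11+8+1+15+9 = 58
Base-N1-N3-N5-N2-N4-Base: 14+11+7+15+14+11 = 72
Base-N1-N3-N5-N4-N2-Base: 14+11+7+1+14+9 = 56
Base-N1-N4-N2-N3-N5-Base: 14+5+14+10+7+10 = 60
Base-N1-N4-N2-N5-N3-Base: 14+5+14+15+7+3 = 58
… (46 more)
Base-N2-N4-N1-N5-N3-Base: 9+14+5+4+7+3 = 42  ← best
The minimum is 42.
One optimal route: Base → N2 → N4 → N1 → N5 → N3 → Base (or its reverse).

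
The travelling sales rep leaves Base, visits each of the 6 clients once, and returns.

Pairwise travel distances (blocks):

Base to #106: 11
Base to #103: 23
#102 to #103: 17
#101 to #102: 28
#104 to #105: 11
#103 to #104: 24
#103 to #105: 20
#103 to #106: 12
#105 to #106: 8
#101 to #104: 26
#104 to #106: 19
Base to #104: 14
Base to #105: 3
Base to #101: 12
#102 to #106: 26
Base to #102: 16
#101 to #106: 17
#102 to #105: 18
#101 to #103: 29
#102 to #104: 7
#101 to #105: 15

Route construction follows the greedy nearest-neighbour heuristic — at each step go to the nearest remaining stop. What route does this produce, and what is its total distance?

Total distance 85 blocks via the nearest-neighbour route Base → #105 → #106 → #103 → #102 → #104 → #101 → Base.

Base → [#105:3 / #106:11 / #101:12 / #104:14 / #102:16 / #103:23] → #105 (3)
#105 → [#106:8 / #104:11 / #101:15 / #102:18 / #103:20] → #106 (8)
#106 → [#103:12 / #101:17 / #104:19 / #102:26] → #103 (12)
#103 → [#102:17 / #104:24 / #101:29] → #102 (17)
#102 → [#104:7 / #101:28] → #104 (7)
#104 → [#101:26] → #101 (26)
Return #101→Base: 12.
Total = 3 + 8 + 12 + 17 + 7 + 26 + 12 = 85.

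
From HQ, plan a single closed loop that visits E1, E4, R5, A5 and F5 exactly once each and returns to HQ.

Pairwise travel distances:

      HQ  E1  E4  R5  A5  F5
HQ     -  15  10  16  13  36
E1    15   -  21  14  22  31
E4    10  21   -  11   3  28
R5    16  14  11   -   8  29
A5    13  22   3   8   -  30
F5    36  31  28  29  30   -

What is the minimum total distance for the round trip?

96 — the shortest possible round trip.

HQ→E1→E4→R5→A5→F5→HQ: 15+21+11+8+30+36 = 121
HQ→E1→E4→R5→F5→A5→HQ: 15+21+11+29+30+13 = 119
HQ→E1→E4→A5→R5→F5→HQ: 15+21+3+8+29+36 = 112
HQ→E1→E4→A5→F5→R5→HQ: 15+21+3+30+29+16 = 114
HQ→E1→E4→F5→R5→A5→HQ: 15+21+28+29+8+13 = 114
HQ→E1→E4→F5→A5→R5→HQ: 15+21+28+30+8+16 = 118
HQ→E1→R5→E4→A5→F5→HQ: 15+14+11+3+30+36 = 109
HQ→E1→R5→E4→F5→A5→HQ: 15+14+11+28+30+13 = 111
HQ→E1→R5→A5→E4→F5→HQ: 15+14+8+3+28+36 = 104
HQ→E1→R5→A5→F5→E4→HQ: 15+14+8+30+28+10 = 105
HQ→E1→R5→F5→E4→A5→HQ: 15+14+29+28+3+13 = 102
HQ→E1→R5→F5→A5→E4→HQ: 15+14+29+30+3+10 = 101
HQ→E1→A5→E4→R5→F5→HQ: 15+22+3+11+29+36 = 116
HQ→E1→A5→E4→F5→R5→HQ: 15+22+3+28+29+16 = 113
… (46 more)
HQ→E1→F5→R5→A5→E4→HQ: 15+31+29+8+3+10 = 96  ← best
The minimum is 96.
One optimal route: HQ → E1 → F5 → R5 → A5 → E4 → HQ (or its reverse).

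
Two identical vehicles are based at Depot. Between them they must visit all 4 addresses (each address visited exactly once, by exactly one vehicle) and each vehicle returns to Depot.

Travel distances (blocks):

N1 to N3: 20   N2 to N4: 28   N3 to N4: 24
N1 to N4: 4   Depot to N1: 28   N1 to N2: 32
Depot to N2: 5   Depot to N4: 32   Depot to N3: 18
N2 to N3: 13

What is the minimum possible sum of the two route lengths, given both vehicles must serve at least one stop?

Try each way of splitting the stops between the two vehicles (each non-empty) and, for each split, find the best tour for each vehicle:
  {N1} + {N2, N3, N4}: 56 + 74 = 130
  {N2} + {N1, N3, N4}: 10 + 74 = 84
  {N1, N2} + {N3, N4}: 65 + 74 = 139
  {N3} + {N1, N2, N4}: 36 + 65 = 101
  {N1, N3} + {N2, N4}: 66 + 65 = 131
  {N2, N3} + {N1, N4}: 36 + 64 = 100
  … (7 splits in total)
Best: vehicle 1 Depot → N2 → Depot = 10; vehicle 2 Depot → N1 → N4 → N3 → Depot = 74; combined 84.

84 blocks — the smallest possible combined total.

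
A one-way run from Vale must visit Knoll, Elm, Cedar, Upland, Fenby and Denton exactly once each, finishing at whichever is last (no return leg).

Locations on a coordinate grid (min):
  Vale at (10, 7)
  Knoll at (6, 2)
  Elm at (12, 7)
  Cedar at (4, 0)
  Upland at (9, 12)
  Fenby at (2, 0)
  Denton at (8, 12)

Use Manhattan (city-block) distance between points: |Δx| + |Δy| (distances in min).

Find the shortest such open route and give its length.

Shortest open route: 29 min.

There are 6! = 720 possible orderings.
Vale - Knoll - Elm - Cedar - Upland - Fenby - Denton: 9+11+15+17+19+18 = 89
Vale - Knoll - Elm - Cedar - Upland - Denton - Fenby: 9+11+15+17+1+18 = 71
Vale - Knoll - Elm - Cedar - Fenby - Upland - Denton: 9+11+15+2+19+1 = 57
Vale - Knoll - Elm - Cedar - Fenby - Denton - Upland: 9+11+15+2+18+1 = 56
Vale - Knoll - Elm - Cedar - Denton - Upland - Fenby: 9+11+15+16+1+19 = 71
Vale - Knoll - Elm - Cedar - Denton - Fenby - Upland: 9+11+15+16+18+19 = 88
Vale - Knoll - Elm - Upland - Cedar - Fenby - Denton: 9+11+8+17+2+18 = 65
Vale - Knoll - Elm - Upland - Cedar - Denton - Fenby: 9+11+8+17+16+18 = 79
… (712 more)
Vale - Elm - Upland - Denton - Knoll - Cedar - Fenby: 2+8+1+12+4+2 = 29  ← best
The minimum is 29.
One shortest path: Vale → Elm → Upland → Denton → Knoll → Cedar → Fenby.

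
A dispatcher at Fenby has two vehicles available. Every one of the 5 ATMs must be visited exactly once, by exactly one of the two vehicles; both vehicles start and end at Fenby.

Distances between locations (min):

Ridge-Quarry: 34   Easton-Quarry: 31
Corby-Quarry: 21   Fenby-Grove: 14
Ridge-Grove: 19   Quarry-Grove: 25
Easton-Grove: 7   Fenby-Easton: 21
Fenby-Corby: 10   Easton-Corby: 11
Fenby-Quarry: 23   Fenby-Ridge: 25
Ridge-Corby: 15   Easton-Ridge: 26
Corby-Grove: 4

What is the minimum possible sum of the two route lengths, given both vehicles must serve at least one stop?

Minimum combined distance: 118 min.

There are 2^4 − 1 = 15 ways to divide the 5 stops into two non-empty groups. For each, the best each vehicle can do is its own shortest tour through its group:
  {Easton} + {Ridge, Corby, Quarry, Grove}: 42 + 90 = 132
  {Ridge} + {Easton, Corby, Quarry, Grove}: 50 + 75 = 125
  {Easton, Ridge} + {Corby, Quarry, Grove}: 72 + 62 = 134
  {Corby} + {Easton, Ridge, Quarry, Grove}: 20 + 104 = 124
  {Easton, Corby} + {Ridge, Quarry, Grove}: 42 + 90 = 132
  {Ridge, Corby} + {Easton, Quarry, Grove}: 50 + 75 = 125
  … (15 splits in total)
  {Quarry} + {Easton, Ridge, Corby, Grove}: 46 + 72 = 118  ← best
Best: vehicle 1 Fenby → Quarry → Fenby = 46; vehicle 2 Fenby → Easton → Grove → Ridge → Corby → Fenby = 72; combined 118.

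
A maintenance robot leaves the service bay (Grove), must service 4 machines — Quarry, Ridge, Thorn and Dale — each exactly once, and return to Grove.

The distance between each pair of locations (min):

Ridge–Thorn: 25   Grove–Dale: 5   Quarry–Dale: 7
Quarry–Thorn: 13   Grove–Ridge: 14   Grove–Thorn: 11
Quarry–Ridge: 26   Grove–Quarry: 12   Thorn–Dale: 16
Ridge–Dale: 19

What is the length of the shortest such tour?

There are 12 distinct closed tours to check (reversals are equivalent).
Grove-Quarry-Ridge-Thorn-Dale-Grove: 12+26+25+16+5 = 84
Grove-Quarry-Ridge-Dale-Thorn-Grove: 12+26+19+16+11 = 84
Grove-Quarry-Thorn-Ridge-Dale-Grove: 12+13+25+19+5 = 74
Grove-Quarry-Thorn-Dale-Ridge-Grove: 12+13+16+19+14 = 74
Grove-Quarry-Dale-Ridge-Thorn-Grove: 12+7+19+25+11 = 74
Grove-Quarry-Dale-Thorn-Ridge-Grove: 12+7+16+25+14 = 74
Grove-Ridge-Quarry-Thorn-Dale-Grove: 14+26+13+16+5 = 74
Grove-Ridge-Quarry-Dale-Thorn-Grove: 14+26+7+16+11 = 74
Grove-Ridge-Thorn-Quarry-Dale-Grove: 14+25+13+7+5 = 64
Grove-Ridge-Dale-Quarry-Thorn-Grove: 14+19+7+13+11 = 64
Grove-Thorn-Quarry-Ridge-Dale-Grove: 11+13+26+19+5 = 74
Grove-Thorn-Ridge-Quarry-Dale-Grove: 11+25+26+7+5 = 74
The minimum is 64.
One optimal route: Grove → Ridge → Thorn → Quarry → Dale → Grove (or its reverse).

Shortest round trip = 64 min.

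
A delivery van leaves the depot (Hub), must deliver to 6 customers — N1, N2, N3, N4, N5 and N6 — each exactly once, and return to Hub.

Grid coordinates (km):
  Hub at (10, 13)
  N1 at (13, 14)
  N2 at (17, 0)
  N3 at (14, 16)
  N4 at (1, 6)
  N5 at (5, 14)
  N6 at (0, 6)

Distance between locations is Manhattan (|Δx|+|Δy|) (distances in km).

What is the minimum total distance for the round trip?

There are 360 distinct closed tours to check (reversals are equivalent).
Hub-N1-N2-N3-N4-N5-N6-Hub: 4+18+19+23+12+13+17 = 106
Hub-N1-N2-N3-N4-N6-N5-Hub: 4+18+19+23+1+13+6 = 84
Hub-N1-N2-N3-N5-N4-N6-Hub: 4+18+19+11+12+1+17 = 82
Hub-N1-N2-N3-N5-N6-N4-Hub: 4+18+19+11+13+1+16 = 82
Hub-N1-N2-N3-N6-N4-N5-Hub: 4+18+19+24+1+12+6 = 84
Hub-N1-N2-N3-N6-N5-N4-Hub: 4+18+19+24+13+12+16 = 106
Hub-N1-N2-N4-N3-N5-N6-Hub: 4+18+22+23+11+13+17 = 108
Hub-N1-N2-N4-N3-N6-N5-Hub: 4+18+22+23+24+13+6 = 110
… (352 more)
Hub-N1-N3-N2-N4-N6-N5-Hub: 4+3+19+22+1+13+6 = 68  ← best
The minimum is 68.
One optimal route: Hub → N1 → N3 → N2 → N4 → N6 → N5 → Hub (or its reverse).

68 km — the shortest possible round trip.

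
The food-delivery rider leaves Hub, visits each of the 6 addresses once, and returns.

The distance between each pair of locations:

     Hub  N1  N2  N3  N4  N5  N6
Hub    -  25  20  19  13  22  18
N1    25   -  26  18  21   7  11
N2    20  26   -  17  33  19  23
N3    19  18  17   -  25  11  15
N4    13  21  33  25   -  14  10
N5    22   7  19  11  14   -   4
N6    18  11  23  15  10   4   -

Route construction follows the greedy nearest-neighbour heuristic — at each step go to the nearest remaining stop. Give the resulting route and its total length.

Total distance 89 via the nearest-neighbour route Hub → N4 → N6 → N5 → N1 → N3 → N2 → Hub.

Hub → [N4:13 / N6:18 / N3:19 / N2:20 / N5:22 / N1:25] → N4 (13)
N4 → [N6:10 / N5:14 / N1:21 / N3:25 / N2:33] → N6 (10)
N6 → [N5:4 / N1:11 / N3:15 / N2:23] → N5 (4)
N5 → [N1:7 / N3:11 / N2:19] → N1 (7)
N1 → [N3:18 / N2:26] → N3 (18)
N3 → [N2:17] → N2 (17)
Return N2→Hub: 20.
Total = 13 + 10 + 4 + 7 + 18 + 17 + 20 = 89.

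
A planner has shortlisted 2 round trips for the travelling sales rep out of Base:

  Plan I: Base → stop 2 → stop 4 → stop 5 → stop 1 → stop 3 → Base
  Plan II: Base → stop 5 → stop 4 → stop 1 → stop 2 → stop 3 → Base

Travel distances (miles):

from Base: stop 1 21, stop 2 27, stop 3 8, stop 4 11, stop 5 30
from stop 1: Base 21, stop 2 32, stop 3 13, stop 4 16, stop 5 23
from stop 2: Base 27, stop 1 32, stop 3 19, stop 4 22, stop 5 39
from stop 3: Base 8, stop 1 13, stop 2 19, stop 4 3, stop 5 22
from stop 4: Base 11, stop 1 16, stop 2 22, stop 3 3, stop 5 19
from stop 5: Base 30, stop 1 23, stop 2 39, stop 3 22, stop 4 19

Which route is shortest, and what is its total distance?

Plan I: 27 + 22 + 19 + 23 + 13 + 8 = 112
Plan II: 30 + 19 + 16 + 32 + 19 + 8 = 124

Shortest is Plan I, total 112 miles.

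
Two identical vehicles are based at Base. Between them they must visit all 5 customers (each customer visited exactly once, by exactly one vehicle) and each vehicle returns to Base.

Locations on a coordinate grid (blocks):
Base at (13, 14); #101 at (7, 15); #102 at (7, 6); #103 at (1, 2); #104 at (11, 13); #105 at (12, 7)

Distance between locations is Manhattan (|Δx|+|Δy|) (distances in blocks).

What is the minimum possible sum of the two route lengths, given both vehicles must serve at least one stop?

Try each way of splitting the stops between the two vehicles (each non-empty) and, for each split, find the best tour for each vehicle:
  {#101} + {#102, #103, #104, #105}: 14 + 48 = 62
  {#102} + {#101, #103, #104, #105}: 28 + 52 = 80
  {#101, #102} + {#103, #104, #105}: 30 + 48 = 78
  {#103} + {#101, #102, #104, #105}: 48 + 32 = 80
  {#101, #103} + {#102, #104, #105}: 50 + 28 = 78
  {#102, #103} + {#101, #104, #105}: 48 + 28 = 76
  … (15 splits in total)
  {#104} + {#101, #102, #103, #105}: 6 + 50 = 56  ← best
Best: vehicle 1 Base → #104 → Base = 6; vehicle 2 Base → #101 → #102 → #103 → #105 → Base = 50; combined 56.

Minimum combined distance: 56 blocks.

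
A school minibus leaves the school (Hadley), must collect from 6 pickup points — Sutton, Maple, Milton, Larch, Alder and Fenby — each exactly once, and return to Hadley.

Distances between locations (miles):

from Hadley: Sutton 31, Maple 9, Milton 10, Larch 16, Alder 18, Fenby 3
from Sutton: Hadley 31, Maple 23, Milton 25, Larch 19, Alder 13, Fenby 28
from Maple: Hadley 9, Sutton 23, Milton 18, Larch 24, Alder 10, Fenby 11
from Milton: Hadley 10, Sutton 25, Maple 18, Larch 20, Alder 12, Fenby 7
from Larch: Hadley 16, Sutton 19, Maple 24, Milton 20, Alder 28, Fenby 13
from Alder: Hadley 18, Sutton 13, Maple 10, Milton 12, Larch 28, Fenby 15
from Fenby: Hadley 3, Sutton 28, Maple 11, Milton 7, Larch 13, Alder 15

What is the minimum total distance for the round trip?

Minimum total distance: 81 miles.

Hadley-Sutton-Maple-Milton-Larch-Alder-Fenby-Hadley: 31+23+18+20+28+15+3 = 138
Hadley-Sutton-Maple-Milton-Larch-Fenby-Alder-Hadley: 31+23+18+20+13+15+18 = 138
Hadley-Sutton-Maple-Milton-Alder-Larch-Fenby-Hadley: 31+23+18+12+28+13+3 = 128
Hadley-Sutton-Maple-Milton-Alder-Fenby-Larch-Hadley: 31+23+18+12+15+13+16 = 128
Hadley-Sutton-Maple-Milton-Fenby-Larch-Alder-Hadley: 31+23+18+7+13+28+18 = 138
Hadley-Sutton-Maple-Milton-Fenby-Alder-Larch-Hadley: 31+23+18+7+15+28+16 = 138
Hadley-Sutton-Maple-Larch-Milton-Alder-Fenby-Hadley: 31+23+24+20+12+15+3 = 128
Hadley-Sutton-Maple-Larch-Milton-Fenby-Alder-Hadley: 31+23+24+20+7+15+18 = 138
… (352 more)
Hadley-Maple-Alder-Sutton-Larch-Milton-Fenby-Hadley: 9+10+13+19+20+7+3 = 81  ← best
The minimum is 81.
One optimal route: Hadley → Maple → Alder → Sutton → Larch → Milton → Fenby → Hadley (or its reverse).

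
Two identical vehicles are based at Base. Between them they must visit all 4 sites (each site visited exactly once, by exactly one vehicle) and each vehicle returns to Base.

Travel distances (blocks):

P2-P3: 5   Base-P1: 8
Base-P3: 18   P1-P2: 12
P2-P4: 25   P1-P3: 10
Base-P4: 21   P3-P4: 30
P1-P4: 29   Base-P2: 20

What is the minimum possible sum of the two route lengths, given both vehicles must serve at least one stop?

Minimum combined distance: 85 blocks.

Try each way of splitting the stops between the two vehicles (each non-empty) and, for each split, find the best tour for each vehicle:
  {P1} + {P2, P3, P4}: 16 + 69 = 85
  {P2} + {P1, P3, P4}: 40 + 69 = 109
  {P1, P2} + {P3, P4}: 40 + 69 = 109
  {P3} + {P1, P2, P4}: 36 + 66 = 102
  {P1, P3} + {P2, P4}: 36 + 66 = 102
  {P2, P3} + {P1, P4}: 43 + 58 = 101
  … (7 splits in total)
Best: vehicle 1 Base → P1 → Base = 16; vehicle 2 Base → P3 → P2 → P4 → Base = 69; combined 85.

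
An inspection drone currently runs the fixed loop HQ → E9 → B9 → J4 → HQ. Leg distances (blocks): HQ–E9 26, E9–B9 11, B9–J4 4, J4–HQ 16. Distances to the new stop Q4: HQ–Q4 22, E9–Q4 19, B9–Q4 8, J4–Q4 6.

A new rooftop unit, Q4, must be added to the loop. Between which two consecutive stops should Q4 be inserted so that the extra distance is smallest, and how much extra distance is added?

Insertion cost between consecutive stops i–j is d(i,Q4) + d(Q4,j) − d(i,j):
  between HQ and E9: 22 + 19 − 26 = 15
  between E9 and B9: 19 + 8 − 11 = 16
  between B9 and J4: 8 + 6 − 4 = 10
  between J4 and HQ: 6 + 22 − 16 = 12
Cheapest insertion is between B9 and J4, adding 10.
New total = 57 + 10 = 67.

+10 blocks — insert Q4 between B9 and J4.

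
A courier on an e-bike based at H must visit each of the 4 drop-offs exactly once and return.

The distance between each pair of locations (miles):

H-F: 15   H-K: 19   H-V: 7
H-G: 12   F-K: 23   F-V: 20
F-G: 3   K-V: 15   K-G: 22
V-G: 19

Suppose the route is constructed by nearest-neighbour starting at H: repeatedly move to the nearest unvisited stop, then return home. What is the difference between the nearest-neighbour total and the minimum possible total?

2 miles longer than the optimal tour.

H: V=7, G=12, F=15, K=19 ⇒ V
V: K=15, G=19, F=20 ⇒ K
K: G=22, F=23 ⇒ G
G: F=3 ⇒ F
NN route H → V → K → G → F → H costs 62.
Optimal: H → V → K → F → G → H costs 60 (by enumerating all 12 distinct tours).
Excess = 62 − 60 = 2.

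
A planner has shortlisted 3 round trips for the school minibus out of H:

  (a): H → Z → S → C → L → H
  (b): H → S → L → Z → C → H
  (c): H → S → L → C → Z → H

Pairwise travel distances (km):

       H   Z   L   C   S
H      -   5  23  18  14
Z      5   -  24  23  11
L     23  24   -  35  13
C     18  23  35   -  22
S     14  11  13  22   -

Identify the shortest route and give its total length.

(a): 5 + 11 + 22 + 35 + 23 = 96
(b): 14 + 13 + 24 + 23 + 18 = 92
(c): 14 + 13 + 35 + 23 + 5 = 90

Shortest is (c), total 90 km.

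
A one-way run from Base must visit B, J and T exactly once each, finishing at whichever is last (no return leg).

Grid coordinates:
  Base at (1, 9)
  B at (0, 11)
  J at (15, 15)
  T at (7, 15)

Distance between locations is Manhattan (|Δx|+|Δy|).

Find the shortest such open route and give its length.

There are 3! = 6 possible orderings.
Base → B → J → T: 3+19+8 = 30
Base → B → T → J: 3+11+8 = 22
Base → J → B → T: 20+19+11 = 50
Base → J → T → B: 20+8+11 = 39
Base → T → B → J: 12+11+19 = 42
Base → T → J → B: 12+8+19 = 39
The minimum is 22.
One shortest path: Base → B → T → J.

Shortest open route: 22.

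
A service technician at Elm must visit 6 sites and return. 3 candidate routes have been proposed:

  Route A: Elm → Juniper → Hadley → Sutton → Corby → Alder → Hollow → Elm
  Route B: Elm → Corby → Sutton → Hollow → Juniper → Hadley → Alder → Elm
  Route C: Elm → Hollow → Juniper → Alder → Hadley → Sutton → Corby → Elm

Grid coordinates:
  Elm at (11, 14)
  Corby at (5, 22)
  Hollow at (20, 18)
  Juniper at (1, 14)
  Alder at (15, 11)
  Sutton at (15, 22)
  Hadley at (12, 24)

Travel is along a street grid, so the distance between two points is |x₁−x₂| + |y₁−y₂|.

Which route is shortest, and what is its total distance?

Route A: 10 + 21 + 5 + 10 + 21 + 12 + 13 = 92
Route B: 14 + 10 + 9 + 23 + 21 + 16 + 7 = 100
Route C: 13 + 23 + 17 + 16 + 5 + 10 + 14 = 98

Shortest is Route A, total 92.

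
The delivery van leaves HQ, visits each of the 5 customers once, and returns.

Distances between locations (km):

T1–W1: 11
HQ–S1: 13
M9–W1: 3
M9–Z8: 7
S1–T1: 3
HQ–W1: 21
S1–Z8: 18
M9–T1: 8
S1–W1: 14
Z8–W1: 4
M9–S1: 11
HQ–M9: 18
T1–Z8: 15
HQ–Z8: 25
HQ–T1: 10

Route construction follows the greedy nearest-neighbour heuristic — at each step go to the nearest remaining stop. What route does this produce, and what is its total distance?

Total distance 56 km via the nearest-neighbour route HQ → T1 → S1 → M9 → W1 → Z8 → HQ.

From HQ: distances to unvisited — T1=10, S1=13, M9=18, W1=21, Z8=25. Nearest is T1 (10).
From T1: distances to unvisited — S1=3, M9=8, W1=11, Z8=15. Nearest is S1 (3).
From S1: distances to unvisited — M9=11, W1=14, Z8=18. Nearest is M9 (11).
From M9: distances to unvisited — W1=3, Z8=7. Nearest is W1 (3).
From W1: distances to unvisited — Z8=4. Nearest is Z8 (4).
Return Z8→HQ: 25.
Total = 10 + 3 + 11 + 3 + 4 + 25 = 56.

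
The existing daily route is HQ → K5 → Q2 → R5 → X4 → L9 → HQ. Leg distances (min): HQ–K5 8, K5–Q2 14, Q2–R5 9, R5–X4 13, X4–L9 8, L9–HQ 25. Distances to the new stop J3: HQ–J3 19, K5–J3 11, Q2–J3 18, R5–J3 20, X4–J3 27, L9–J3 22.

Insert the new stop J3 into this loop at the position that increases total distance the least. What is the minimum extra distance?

Minimum extra distance: 15 min, inserting J3 between K5 and Q2.

Insertion cost between consecutive stops i–j is d(i,J3) + d(J3,j) − d(i,j):
  between HQ and K5: 19 + 11 − 8 = 22
  between K5 and Q2: 11 + 18 − 14 = 15
  between Q2 and R5: 18 + 20 − 9 = 29
  between R5 and X4: 20 + 27 − 13 = 34
  between X4 and L9: 27 + 22 − 8 = 41
  between L9 and HQ: 22 + 19 − 25 = 16
Cheapest insertion is between K5 and Q2, adding 15.
New total = 77 + 15 = 92.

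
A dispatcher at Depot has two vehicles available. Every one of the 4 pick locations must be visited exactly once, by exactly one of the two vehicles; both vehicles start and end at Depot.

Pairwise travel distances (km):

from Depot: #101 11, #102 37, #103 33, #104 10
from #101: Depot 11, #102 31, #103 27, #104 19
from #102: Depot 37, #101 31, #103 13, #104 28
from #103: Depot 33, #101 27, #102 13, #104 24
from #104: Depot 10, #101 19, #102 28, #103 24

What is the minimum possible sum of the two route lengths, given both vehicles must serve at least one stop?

Minimum combined distance: 106 km.

There are 2^3 − 1 = 7 ways to divide the 4 stops into two non-empty groups. For each, the best each vehicle can do is its own shortest tour through its group:
  {#101} + {#102, #103, #104}: 22 + 84 = 106
  {#102} + {#101, #103, #104}: 74 + 72 = 146
  {#101, #102} + {#103, #104}: 79 + 67 = 146
  {#103} + {#101, #102, #104}: 66 + 80 = 146
  {#101, #103} + {#102, #104}: 71 + 75 = 146
  {#102, #103} + {#101, #104}: 83 + 40 = 123
  … (7 splits in total)
Best: vehicle 1 Depot → #101 → Depot = 22; vehicle 2 Depot → #102 → #103 → #104 → Depot = 84; combined 106.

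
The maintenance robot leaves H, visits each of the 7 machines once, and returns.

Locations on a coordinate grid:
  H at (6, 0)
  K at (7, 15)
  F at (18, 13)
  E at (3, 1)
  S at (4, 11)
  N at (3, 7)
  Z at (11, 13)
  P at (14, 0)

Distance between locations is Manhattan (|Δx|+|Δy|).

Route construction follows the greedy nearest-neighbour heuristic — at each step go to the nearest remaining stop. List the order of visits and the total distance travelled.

H → [E:4 / P:8 / N:10 / S:13 / K:16 / Z:18 / F:25] → E (4)
E → [N:6 / S:11 / P:12 / K:18 / Z:20 / F:27] → N (6)
N → [S:5 / K:12 / Z:14 / P:18 / F:21] → S (5)
S → [K:7 / Z:9 / F:16 / P:21] → K (7)
K → [Z:6 / F:13 / P:22] → Z (6)
Z → [F:7 / P:16] → F (7)
F → [P:17] → P (17)
Return P→H: 8.
Total = 4 + 6 + 5 + 7 + 6 + 7 + 17 + 8 = 60.

Total distance 60 via the nearest-neighbour route H → E → N → S → K → Z → F → P → H.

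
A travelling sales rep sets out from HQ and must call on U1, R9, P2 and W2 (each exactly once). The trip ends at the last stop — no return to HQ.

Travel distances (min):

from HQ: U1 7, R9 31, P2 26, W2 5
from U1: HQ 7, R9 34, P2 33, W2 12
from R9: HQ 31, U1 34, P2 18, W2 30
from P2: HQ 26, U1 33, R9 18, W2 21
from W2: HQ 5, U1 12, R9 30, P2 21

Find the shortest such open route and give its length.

There are 4! = 24 possible orderings.
HQ→U1→R9→P2→W2: 7+34+18+21 = 80
HQ→U1→R9→W2→P2: 7+34+30+21 = 92
HQ→U1→P2→R9→W2: 7+33+18+30 = 88
HQ→U1→P2→W2→R9: 7+33+21+30 = 91
HQ→U1→W2→R9→P2: 7+12+30+18 = 67
HQ→U1→W2→P2→R9: 7+12+21+18 = 58
HQ→R9→U1→P2→W2: 31+34+33+21 = 119
HQ→R9→U1→W2→P2: 31+34+12+21 = 98
HQ→R9→P2→U1→W2: 31+18+33+12 = 94
HQ→R9→P2→W2→U1: 31+18+21+12 = 82
HQ→R9→W2→U1→P2: 31+30+12+33 = 106
HQ→R9→W2→P2→U1: 31+30+21+33 = 115
HQ→P2→U1→R9→W2: 26+33+34+30 = 123
HQ→P2→U1→W2→R9: 26+33+12+30 = 101
… (10 more)
The minimum is 58.
One shortest path: HQ → U1 → W2 → P2 → R9.

58 min — the minimum one-way total.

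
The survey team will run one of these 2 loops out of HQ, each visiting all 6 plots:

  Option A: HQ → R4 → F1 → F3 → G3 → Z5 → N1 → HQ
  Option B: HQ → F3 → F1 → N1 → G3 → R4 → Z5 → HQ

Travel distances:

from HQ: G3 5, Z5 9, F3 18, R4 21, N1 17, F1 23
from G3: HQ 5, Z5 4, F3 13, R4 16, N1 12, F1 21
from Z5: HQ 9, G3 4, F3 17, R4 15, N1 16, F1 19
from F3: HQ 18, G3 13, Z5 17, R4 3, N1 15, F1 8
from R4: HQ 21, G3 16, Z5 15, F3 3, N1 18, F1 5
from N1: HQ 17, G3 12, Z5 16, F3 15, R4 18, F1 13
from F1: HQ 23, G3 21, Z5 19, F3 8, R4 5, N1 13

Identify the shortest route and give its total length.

Option A: 21 + 5 + 8 + 13 + 4 + 16 + 17 = 84
Option B: 18 + 8 + 13 + 12 + 16 + 15 + 9 = 91

84 — Option A is the shortest.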